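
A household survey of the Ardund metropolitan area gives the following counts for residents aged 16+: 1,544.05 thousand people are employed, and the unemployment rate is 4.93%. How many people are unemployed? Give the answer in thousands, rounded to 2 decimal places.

About 80.07 thousand are unemployed.

Let U be the number unemployed. The labor force is E + U, and U/(E+U) = 0.0493.
So U = 0.0493 × 1,544.05 / (1 − 0.0493) = 76.1217 / 0.9507 ≈ 80.07 thousand.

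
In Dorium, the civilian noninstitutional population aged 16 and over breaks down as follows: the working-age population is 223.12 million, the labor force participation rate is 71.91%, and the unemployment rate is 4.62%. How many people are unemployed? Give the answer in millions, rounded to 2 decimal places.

Labor force = 0.7191 × 223.12 = 160.45 million.
Unemployed = 0.0462 × 160.45 ≈ 7.41 million.

About 7.41 million are unemployed.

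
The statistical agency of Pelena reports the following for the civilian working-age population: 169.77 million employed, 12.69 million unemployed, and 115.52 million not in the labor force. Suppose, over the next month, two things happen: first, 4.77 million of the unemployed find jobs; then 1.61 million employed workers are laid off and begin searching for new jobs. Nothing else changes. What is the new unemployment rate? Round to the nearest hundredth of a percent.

New unemployment rate ≈ 5.22%.

Initially, labor force = 169.77 + 12.69 = 182.46 million, so u = 12.69/182.46 = 6.95%.
After the first change, unemployed falls and employed rises by 4.77; labor force unchanged → E = 174.54, U = 7.92, labor force = 182.46 million.
After the second change, employed falls and unemployed rises by 1.61; labor force unchanged → E = 172.93, U = 9.53, labor force = 182.46 million.
New unemployment rate = 9.53 / 182.46 = 5.22%.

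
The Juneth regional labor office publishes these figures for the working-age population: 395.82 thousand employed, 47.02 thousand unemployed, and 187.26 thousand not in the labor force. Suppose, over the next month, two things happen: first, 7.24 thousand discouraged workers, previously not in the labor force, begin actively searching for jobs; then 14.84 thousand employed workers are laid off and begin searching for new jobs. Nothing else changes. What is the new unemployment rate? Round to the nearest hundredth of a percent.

Initially, labor force = 395.82 + 47.02 = 442.84 thousand, so u = 47.02/442.84 = 10.62%.
After the first change, unemployed and labor force both rise by 7.24 → E = 395.82, U = 54.26, labor force = 450.08 thousand.
After the second change, employed falls and unemployed rises by 14.84; labor force unchanged → E = 380.98, U = 69.10, labor force = 450.08 thousand.
New unemployment rate = 69.10 / 450.08 = 15.35%.

New unemployment rate ≈ 15.35%.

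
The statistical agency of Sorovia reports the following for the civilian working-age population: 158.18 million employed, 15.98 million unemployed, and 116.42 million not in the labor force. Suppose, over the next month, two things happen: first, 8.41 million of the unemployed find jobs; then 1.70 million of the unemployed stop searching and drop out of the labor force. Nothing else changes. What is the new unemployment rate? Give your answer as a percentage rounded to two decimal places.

Initially, labor force = 158.18 + 15.98 = 174.16 million, so u = 15.98/174.16 = 9.18%.
After the first change, unemployed falls and employed rises by 8.41; labor force unchanged → E = 166.59, U = 7.57, labor force = 174.16 million.
After the second change, unemployed and labor force both fall by 1.70 → E = 166.59, U = 5.87, labor force = 172.46 million.
New unemployment rate = 5.87 / 172.46 = 3.40%.

New unemployment rate ≈ 3.40%.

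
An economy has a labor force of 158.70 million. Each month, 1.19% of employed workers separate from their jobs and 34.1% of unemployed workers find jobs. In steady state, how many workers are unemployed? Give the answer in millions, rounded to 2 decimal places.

Steady-state unemployment rate u* = s/(s+f) = 1.19/(1.19+34.1) = 0.033721.
Unemployed = u* × labor force = 0.033721 × 158.70 ≈ 5.35 million.

About 5.35 million are unemployed in steady state.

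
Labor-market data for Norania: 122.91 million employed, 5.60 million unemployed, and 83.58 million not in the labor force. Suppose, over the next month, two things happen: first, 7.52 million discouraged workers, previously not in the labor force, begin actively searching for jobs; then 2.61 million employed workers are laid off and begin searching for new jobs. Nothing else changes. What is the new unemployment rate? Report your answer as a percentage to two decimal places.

Initially, labor force = 122.91 + 5.60 = 128.51 million, so u = 5.60/128.51 = 4.36%.
After the first change, unemployed and labor force both rise by 7.52 → E = 122.91, U = 13.12, labor force = 136.03 million.
After the second change, employed falls and unemployed rises by 2.61; labor force unchanged → E = 120.30, U = 15.73, labor force = 136.03 million.
New unemployment rate = 15.73 / 136.03 = 11.56%.

New unemployment rate ≈ 11.56%.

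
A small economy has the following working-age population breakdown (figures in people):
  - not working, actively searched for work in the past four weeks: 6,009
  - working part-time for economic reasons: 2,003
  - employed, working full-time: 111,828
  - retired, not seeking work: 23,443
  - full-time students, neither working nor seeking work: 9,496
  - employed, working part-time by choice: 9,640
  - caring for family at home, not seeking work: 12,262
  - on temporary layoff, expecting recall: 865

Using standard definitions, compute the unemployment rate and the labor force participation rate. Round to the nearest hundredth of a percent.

Unemployment rate ≈ 5.27%; labor force participation rate ≈ 74.25%.

Employed = 2,003 + 111,828 + 9,640 = 123,471 (anyone who worked, including part-time for economic reasons, counts as employed).
Unemployed = 6,009 + 865 = 6,874 (jobless and actively searching, or on temporary layoff).
Labor force = 123,471 + 6,874 = 130,345.
Not in labor force = 23,443 + 9,496 + 12,262 = 45,201 (those not working and not actively searching are outside the labor force).
Civilian working-age population = 130,345 + 45,201 = 175,546.
Unemployment rate = 6,874 / 130,345 = 5.27%.
Labor force participation rate = 130,345 / 175,546 = 74.25%.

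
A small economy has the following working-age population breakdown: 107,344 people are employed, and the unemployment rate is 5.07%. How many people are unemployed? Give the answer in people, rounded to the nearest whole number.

Let U be the number unemployed. The labor force is E + U, and U/(E+U) = 0.0507.
So U = 0.0507 × 107,344 / (1 − 0.0507) = 5442.34 / 0.9493 ≈ 5,733.

About 5,733 are unemployed.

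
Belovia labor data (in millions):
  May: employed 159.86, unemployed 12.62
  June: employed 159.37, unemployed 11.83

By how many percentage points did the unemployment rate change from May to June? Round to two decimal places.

The unemployment rate changed by −0.41 percentage points.

May: labor force = 159.86 + 12.62 = 172.48; u = 12.62/172.48 = 7.32%.
June: labor force = 159.37 + 11.83 = 171.20; u = 11.83/171.20 = 6.91%.
Change = 6.91% − 7.32% = −0.41 pp.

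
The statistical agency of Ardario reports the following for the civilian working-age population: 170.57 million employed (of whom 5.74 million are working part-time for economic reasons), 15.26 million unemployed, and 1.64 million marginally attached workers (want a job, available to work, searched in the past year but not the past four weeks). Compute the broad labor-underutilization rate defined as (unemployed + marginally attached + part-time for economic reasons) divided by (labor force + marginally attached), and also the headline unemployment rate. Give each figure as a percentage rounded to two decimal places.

Labor force = 170.57 + 15.26 = 185.83 million.
Numerator = 15.26 + 1.64 + 5.74 = 22.64 million.
Denominator = 185.83 + 1.64 = 187.47 million.
Broad rate = 22.64 / 187.47 = 12.08%.
Headline unemployment rate = 15.26 / 185.83 = 8.21%.

Broad underutilization rate ≈ 12.08%; headline unemployment rate ≈ 8.21%.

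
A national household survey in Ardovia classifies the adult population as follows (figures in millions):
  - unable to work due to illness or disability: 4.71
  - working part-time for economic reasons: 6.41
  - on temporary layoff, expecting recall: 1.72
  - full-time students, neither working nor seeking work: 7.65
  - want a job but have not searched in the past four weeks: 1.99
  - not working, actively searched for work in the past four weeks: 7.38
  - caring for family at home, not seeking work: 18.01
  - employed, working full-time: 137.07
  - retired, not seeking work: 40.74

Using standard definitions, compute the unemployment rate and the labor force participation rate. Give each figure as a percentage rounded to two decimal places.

Unemployment rate ≈ 5.96%; labor force participation rate ≈ 67.61%.

Employed = 6.41 + 137.07 = 143.48 million (anyone who worked, including part-time for economic reasons, counts as employed).
Unemployed = 1.72 + 7.38 = 9.10 million (jobless and actively searching, or on temporary layoff).
Labor force = 143.48 + 9.10 = 152.58 million.
Not in labor force = 4.71 + 7.65 + 1.99 + 18.01 + 40.74 = 73.10 million (those not working and not actively searching are outside the labor force — including those who want a job but have given up searching).
Civilian working-age population = 152.58 + 73.10 = 225.68 million.
Unemployment rate = 9.10 / 152.58 = 5.96%.
Labor force participation rate = 152.58 / 225.68 = 67.61%.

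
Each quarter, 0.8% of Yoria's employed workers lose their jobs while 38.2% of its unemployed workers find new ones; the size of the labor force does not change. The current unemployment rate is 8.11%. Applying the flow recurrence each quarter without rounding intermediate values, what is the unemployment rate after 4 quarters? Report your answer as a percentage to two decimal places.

With a fixed labor force, u_{t+1} = u_t + s·(1−u_t) − f·u_t = u_t·(1−s−f) + s.
Here 1−s−f = 0.610 and s = 0.008.
u_1 = 0.081100 × 0.610 + 0.008 = 0.057471.
u_2 = 0.057471 × 0.610 + 0.008 = 0.043057.
u_3 = 0.043057 × 0.610 + 0.008 = 0.034265.
u_4 = 0.034265 × 0.610 + 0.008 = 0.028902.

Unemployment rate after four quarters ≈ 2.89%.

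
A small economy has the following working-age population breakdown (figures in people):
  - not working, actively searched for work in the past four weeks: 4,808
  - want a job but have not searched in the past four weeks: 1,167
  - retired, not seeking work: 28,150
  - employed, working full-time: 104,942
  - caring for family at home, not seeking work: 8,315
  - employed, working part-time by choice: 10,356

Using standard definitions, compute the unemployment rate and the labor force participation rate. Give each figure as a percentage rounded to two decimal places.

Unemployment rate ≈ 4.00%; labor force participation rate ≈ 76.14%.

Employed = 104,942 + 10,356 = 115,298.
Unemployed = 4,808.
Labor force = 115,298 + 4,808 = 120,106.
Not in labor force = 1,167 + 28,150 + 8,315 = 37,632 (those not working and not actively searching are outside the labor force — including those who want a job but have given up searching).
Civilian working-age population = 120,106 + 37,632 = 157,738.
Unemployment rate = 4,808 / 120,106 = 4.00%.
Labor force participation rate = 120,106 / 157,738 = 76.14%.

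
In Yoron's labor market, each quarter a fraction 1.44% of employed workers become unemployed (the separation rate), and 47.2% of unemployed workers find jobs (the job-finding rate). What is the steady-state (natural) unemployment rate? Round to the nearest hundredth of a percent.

At steady state the flows balance: s·E = f·U, so U/(E+U) = s/(s+f).
u* = 1.44 / (1.44 + 47.2) = 1.44 / 48.64 = 2.96%.

Steady-state unemployment rate ≈ 2.96%.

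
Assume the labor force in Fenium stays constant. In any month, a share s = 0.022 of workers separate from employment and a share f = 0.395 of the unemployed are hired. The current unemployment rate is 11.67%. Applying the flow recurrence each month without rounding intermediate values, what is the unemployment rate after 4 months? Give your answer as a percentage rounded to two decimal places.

With a fixed labor force, u_{t+1} = u_t + s·(1−u_t) − f·u_t = u_t·(1−s−f) + s.
Here 1−s−f = 0.583 and s = 0.022.
u_1 = 0.116700 × 0.583 + 0.022 = 0.090036.
u_2 = 0.090036 × 0.583 + 0.022 = 0.074491.
u_3 = 0.074491 × 0.583 + 0.022 = 0.065428.
u_4 = 0.065428 × 0.583 + 0.022 = 0.060145.

Unemployment rate after four months ≈ 6.01%.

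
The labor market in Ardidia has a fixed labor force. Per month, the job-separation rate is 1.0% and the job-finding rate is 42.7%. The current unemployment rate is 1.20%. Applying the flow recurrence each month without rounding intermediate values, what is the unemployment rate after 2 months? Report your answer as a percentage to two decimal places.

With a fixed labor force, u_{t+1} = u_t + s·(1−u_t) − f·u_t = u_t·(1−s−f) + s.
Here 1−s−f = 0.563 and s = 0.010.
u_1 = 0.012000 × 0.563 + 0.010 = 0.016756.
u_2 = 0.016756 × 0.563 + 0.010 = 0.019434.

Unemployment rate after two months ≈ 1.94%.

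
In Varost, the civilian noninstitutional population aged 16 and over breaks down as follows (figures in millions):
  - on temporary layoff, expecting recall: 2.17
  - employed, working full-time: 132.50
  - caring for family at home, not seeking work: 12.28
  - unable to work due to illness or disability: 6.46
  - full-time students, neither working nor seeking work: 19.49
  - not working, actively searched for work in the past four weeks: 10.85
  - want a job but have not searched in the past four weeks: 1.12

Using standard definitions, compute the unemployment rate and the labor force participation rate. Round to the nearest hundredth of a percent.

Employed = 132.50 million.
Unemployed = 2.17 + 10.85 = 13.02 million (jobless and actively searching, or on temporary layoff).
Labor force = 132.50 + 13.02 = 145.52 million.
Not in labor force = 12.28 + 6.46 + 19.49 + 1.12 = 39.35 million (those not working and not actively searching are outside the labor force — including those who want a job but have given up searching).
Civilian working-age population = 145.52 + 39.35 = 184.87 million.
Unemployment rate = 13.02 / 145.52 = 8.95%.
Labor force participation rate = 145.52 / 184.87 = 78.71%.

Unemployment rate ≈ 8.95%; labor force participation rate ≈ 78.71%.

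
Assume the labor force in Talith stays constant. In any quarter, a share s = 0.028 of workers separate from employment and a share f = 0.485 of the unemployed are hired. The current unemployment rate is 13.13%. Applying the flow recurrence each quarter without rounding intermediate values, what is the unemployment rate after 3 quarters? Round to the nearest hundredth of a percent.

With a fixed labor force, u_{t+1} = u_t + s·(1−u_t) − f·u_t = u_t·(1−s−f) + s.
Here 1−s−f = 0.487 and s = 0.028.
u_1 = 0.131300 × 0.487 + 0.028 = 0.091943.
u_2 = 0.091943 × 0.487 + 0.028 = 0.072776.
u_3 = 0.072776 × 0.487 + 0.028 = 0.063442.

Unemployment rate after three quarters ≈ 6.34%.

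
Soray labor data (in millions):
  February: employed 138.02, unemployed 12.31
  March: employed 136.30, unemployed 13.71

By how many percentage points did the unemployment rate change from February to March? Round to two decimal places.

The unemployment rate changed by +0.95 percentage points.

February: labor force = 138.02 + 12.31 = 150.33; u = 12.31/150.33 = 8.19%.
March: labor force = 136.30 + 13.71 = 150.01; u = 13.71/150.01 = 9.14%.
Change = 9.14% − 8.19% = +0.95 pp.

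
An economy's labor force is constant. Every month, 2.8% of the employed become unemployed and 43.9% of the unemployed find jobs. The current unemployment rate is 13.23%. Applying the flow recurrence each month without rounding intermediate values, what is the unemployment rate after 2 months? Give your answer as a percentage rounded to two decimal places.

With a fixed labor force, u_{t+1} = u_t + s·(1−u_t) − f·u_t = u_t·(1−s−f) + s.
Here 1−s−f = 0.533 and s = 0.028.
u_1 = 0.132300 × 0.533 + 0.028 = 0.098516.
u_2 = 0.098516 × 0.533 + 0.028 = 0.080509.

Unemployment rate after two months ≈ 8.05%.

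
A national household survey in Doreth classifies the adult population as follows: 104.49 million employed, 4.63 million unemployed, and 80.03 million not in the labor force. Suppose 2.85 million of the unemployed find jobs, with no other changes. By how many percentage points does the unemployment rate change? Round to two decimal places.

Initially, labor force = 104.49 + 4.63 = 109.12 million, so u = 4.63/109.12 = 4.24%.
After the change, unemployed falls and employed rises by 2.85; labor force unchanged → E = 107.34, U = 1.78, labor force = 109.12 million.
New unemployment rate = 1.78 / 109.12 = 1.63%.
Change = 1.63% − 4.24% = −2.61 percentage points.

The unemployment rate changes by −2.61 percentage points.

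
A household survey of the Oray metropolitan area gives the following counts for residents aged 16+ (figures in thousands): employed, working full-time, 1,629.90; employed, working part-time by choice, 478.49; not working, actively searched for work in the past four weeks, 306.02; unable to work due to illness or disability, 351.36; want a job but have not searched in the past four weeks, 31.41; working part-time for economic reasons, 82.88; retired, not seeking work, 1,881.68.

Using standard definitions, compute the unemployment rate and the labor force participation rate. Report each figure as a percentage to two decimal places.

Employed = 1,629.90 + 478.49 + 82.88 = 2,191.27 thousand (anyone who worked, including part-time for economic reasons, counts as employed).
Unemployed = 306.02 thousand.
Labor force = 2,191.27 + 306.02 = 2,497.29 thousand.
Not in labor force = 351.36 + 31.41 + 1,881.68 = 2,264.45 thousand (those not working and not actively searching are outside the labor force — including those who want a job but have given up searching).
Civilian working-age population = 2,497.29 + 2,264.45 = 4,761.74 thousand.
Unemployment rate = 306.02 / 2,497.29 = 12.25%.
Labor force participation rate = 2,497.29 / 4,761.74 = 52.44%.

Unemployment rate ≈ 12.25%; labor force participation rate ≈ 52.44%.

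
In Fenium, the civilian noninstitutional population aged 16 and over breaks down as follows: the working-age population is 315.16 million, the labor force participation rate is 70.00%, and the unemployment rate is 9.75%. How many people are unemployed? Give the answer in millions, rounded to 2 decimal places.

Labor force = 0.7000 × 315.16 = 220.61 million.
Unemployed = 0.0975 × 220.61 ≈ 21.51 million.

About 21.51 million are unemployed.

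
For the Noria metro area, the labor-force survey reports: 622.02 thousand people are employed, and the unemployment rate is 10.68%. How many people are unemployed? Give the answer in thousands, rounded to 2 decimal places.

Let U be the number unemployed. The labor force is E + U, and U/(E+U) = 0.1068.
So U = 0.1068 × 622.02 / (1 − 0.1068) = 66.4317 / 0.8932 ≈ 74.37 thousand.

About 74.37 thousand are unemployed.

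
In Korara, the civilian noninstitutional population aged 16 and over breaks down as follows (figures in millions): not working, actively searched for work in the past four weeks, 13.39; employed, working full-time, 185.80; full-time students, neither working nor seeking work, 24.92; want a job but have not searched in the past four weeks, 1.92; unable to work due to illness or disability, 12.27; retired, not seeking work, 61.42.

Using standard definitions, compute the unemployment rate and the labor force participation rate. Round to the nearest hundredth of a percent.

Employed = 185.80 million.
Unemployed = 13.39 million.
Labor force = 185.80 + 13.39 = 199.19 million.
Not in labor force = 24.92 + 1.92 + 12.27 + 61.42 = 100.53 million (those not working and not actively searching are outside the labor force — including those who want a job but have given up searching).
Civilian working-age population = 199.19 + 100.53 = 299.72 million.
Unemployment rate = 13.39 / 199.19 = 6.72%.
Labor force participation rate = 199.19 / 299.72 = 66.46%.

Unemployment rate ≈ 6.72%; labor force participation rate ≈ 66.46%.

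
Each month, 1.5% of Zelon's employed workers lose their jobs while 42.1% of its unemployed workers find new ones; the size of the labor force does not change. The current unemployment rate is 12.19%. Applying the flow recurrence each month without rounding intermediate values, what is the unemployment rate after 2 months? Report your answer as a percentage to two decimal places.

With a fixed labor force, u_{t+1} = u_t + s·(1−u_t) − f·u_t = u_t·(1−s−f) + s.
Here 1−s−f = 0.564 and s = 0.015.
u_1 = 0.121900 × 0.564 + 0.015 = 0.083752.
u_2 = 0.083752 × 0.564 + 0.015 = 0.062236.

Unemployment rate after two months ≈ 6.22%.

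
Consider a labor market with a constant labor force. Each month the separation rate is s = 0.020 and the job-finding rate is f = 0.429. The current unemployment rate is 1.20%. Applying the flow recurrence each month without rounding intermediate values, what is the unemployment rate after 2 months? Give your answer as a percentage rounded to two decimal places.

Unemployment rate after two months ≈ 3.47%.

With a fixed labor force, u_{t+1} = u_t + s·(1−u_t) − f·u_t = u_t·(1−s−f) + s.
Here 1−s−f = 0.551 and s = 0.020.
u_1 = 0.012000 × 0.551 + 0.020 = 0.026612.
u_2 = 0.026612 × 0.551 + 0.020 = 0.034663.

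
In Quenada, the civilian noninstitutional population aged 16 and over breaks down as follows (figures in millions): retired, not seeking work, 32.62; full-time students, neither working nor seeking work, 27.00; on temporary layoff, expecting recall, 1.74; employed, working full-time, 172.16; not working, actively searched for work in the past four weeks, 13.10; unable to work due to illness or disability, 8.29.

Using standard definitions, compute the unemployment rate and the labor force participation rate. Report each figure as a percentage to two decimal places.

Employed = 172.16 million.
Unemployed = 1.74 + 13.10 = 14.84 million (jobless and actively searching, or on temporary layoff).
Labor force = 172.16 + 14.84 = 187.00 million.
Not in labor force = 32.62 + 27.00 + 8.29 = 67.91 million (those not working and not actively searching are outside the labor force).
Civilian working-age population = 187.00 + 67.91 = 254.91 million.
Unemployment rate = 14.84 / 187.00 = 7.94%.
Labor force participation rate = 187.00 / 254.91 = 73.36%.

Unemployment rate ≈ 7.94%; labor force participation rate ≈ 73.36%.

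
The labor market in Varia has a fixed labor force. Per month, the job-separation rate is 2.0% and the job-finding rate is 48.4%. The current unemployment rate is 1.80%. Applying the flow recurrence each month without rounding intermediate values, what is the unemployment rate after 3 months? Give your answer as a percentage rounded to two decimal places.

Unemployment rate after three months ≈ 3.70%.

With a fixed labor force, u_{t+1} = u_t + s·(1−u_t) − f·u_t = u_t·(1−s−f) + s.
Here 1−s−f = 0.496 and s = 0.020.
u_1 = 0.018000 × 0.496 + 0.020 = 0.028928.
u_2 = 0.028928 × 0.496 + 0.020 = 0.034348.
u_3 = 0.034348 × 0.496 + 0.020 = 0.037037.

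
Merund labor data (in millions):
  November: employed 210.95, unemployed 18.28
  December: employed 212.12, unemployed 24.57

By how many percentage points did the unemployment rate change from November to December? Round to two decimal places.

November: labor force = 210.95 + 18.28 = 229.23; u = 18.28/229.23 = 7.97%.
December: labor force = 212.12 + 24.57 = 236.69; u = 24.57/236.69 = 10.38%.
Change = 10.38% − 7.97% = +2.41 pp.

The unemployment rate changed by +2.41 percentage points.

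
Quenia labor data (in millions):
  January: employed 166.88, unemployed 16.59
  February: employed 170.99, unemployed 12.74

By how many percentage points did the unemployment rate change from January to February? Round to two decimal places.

The unemployment rate changed by −2.11 percentage points.

January: labor force = 166.88 + 16.59 = 183.47; u = 16.59/183.47 = 9.04%.
February: labor force = 170.99 + 12.74 = 183.73; u = 12.74/183.73 = 6.93%.
Change = 6.93% − 9.04% = −2.11 pp.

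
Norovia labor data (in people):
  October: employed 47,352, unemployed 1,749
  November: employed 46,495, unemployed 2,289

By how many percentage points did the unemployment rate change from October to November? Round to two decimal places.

October: labor force = 47,352 + 1,749 = 49,101; u = 1,749/49,101 = 3.56%.
November: labor force = 46,495 + 2,289 = 48,784; u = 2,289/48,784 = 4.69%.
Change = 4.69% − 3.56% = +1.13 pp.

The unemployment rate changed by +1.13 percentage points.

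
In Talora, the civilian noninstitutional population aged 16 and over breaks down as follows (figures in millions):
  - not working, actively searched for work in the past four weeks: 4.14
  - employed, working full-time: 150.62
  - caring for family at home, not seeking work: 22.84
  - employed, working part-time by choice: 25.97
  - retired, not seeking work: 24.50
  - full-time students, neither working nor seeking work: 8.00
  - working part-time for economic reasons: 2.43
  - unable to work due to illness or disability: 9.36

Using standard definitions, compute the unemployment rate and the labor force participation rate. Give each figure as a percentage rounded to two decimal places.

Unemployment rate ≈ 2.26%; labor force participation rate ≈ 73.90%.

Employed = 150.62 + 25.97 + 2.43 = 179.02 million (anyone who worked, including part-time for economic reasons, counts as employed).
Unemployed = 4.14 million.
Labor force = 179.02 + 4.14 = 183.16 million.
Not in labor force = 22.84 + 24.50 + 8.00 + 9.36 = 64.70 million (those not working and not actively searching are outside the labor force).
Civilian working-age population = 183.16 + 64.70 = 247.86 million.
Unemployment rate = 4.14 / 183.16 = 2.26%.
Labor force participation rate = 183.16 / 247.86 = 73.90%.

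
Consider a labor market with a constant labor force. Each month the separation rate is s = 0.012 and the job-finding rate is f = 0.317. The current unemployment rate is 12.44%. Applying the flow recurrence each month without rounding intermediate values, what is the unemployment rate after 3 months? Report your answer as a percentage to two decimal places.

Unemployment rate after three months ≈ 6.30%.

With a fixed labor force, u_{t+1} = u_t + s·(1−u_t) − f·u_t = u_t·(1−s−f) + s.
Here 1−s−f = 0.671 and s = 0.012.
u_1 = 0.124400 × 0.671 + 0.012 = 0.095472.
u_2 = 0.095472 × 0.671 + 0.012 = 0.076062.
u_3 = 0.076062 × 0.671 + 0.012 = 0.063038.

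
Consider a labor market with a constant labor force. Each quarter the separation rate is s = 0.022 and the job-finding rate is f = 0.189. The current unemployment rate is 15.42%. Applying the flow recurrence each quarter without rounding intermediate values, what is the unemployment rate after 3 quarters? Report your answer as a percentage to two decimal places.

Unemployment rate after three quarters ≈ 12.88%.

With a fixed labor force, u_{t+1} = u_t + s·(1−u_t) − f·u_t = u_t·(1−s−f) + s.
Here 1−s−f = 0.789 and s = 0.022.
u_1 = 0.154200 × 0.789 + 0.022 = 0.143664.
u_2 = 0.143664 × 0.789 + 0.022 = 0.135351.
u_3 = 0.135351 × 0.789 + 0.022 = 0.128792.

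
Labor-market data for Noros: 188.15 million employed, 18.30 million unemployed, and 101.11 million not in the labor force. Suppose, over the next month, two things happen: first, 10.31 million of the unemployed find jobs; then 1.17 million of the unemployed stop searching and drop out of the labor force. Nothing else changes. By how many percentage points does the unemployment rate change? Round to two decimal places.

Initially, labor force = 188.15 + 18.30 = 206.45 million, so u = 18.30/206.45 = 8.86%.
After the first change, unemployed falls and employed rises by 10.31; labor force unchanged → E = 198.46, U = 7.99, labor force = 206.45 million.
After the second change, unemployed and labor force both fall by 1.17 → E = 198.46, U = 6.82, labor force = 205.28 million.
New unemployment rate = 6.82 / 205.28 = 3.32%.
Change = 3.32% − 8.86% = −5.54 percentage points.

The unemployment rate changes by −5.54 percentage points.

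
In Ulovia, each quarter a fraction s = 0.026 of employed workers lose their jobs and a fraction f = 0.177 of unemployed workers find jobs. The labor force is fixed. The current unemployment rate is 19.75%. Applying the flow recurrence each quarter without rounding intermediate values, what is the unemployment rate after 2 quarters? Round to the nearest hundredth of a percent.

Unemployment rate after two quarters ≈ 17.22%.

With a fixed labor force, u_{t+1} = u_t + s·(1−u_t) − f·u_t = u_t·(1−s−f) + s.
Here 1−s−f = 0.797 and s = 0.026.
u_1 = 0.197500 × 0.797 + 0.026 = 0.183408.
u_2 = 0.183408 × 0.797 + 0.026 = 0.172176.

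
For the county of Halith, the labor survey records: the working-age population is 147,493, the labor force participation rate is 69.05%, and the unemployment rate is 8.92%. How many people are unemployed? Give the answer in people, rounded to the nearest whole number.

Labor force = 0.6905 × 147,493 = 101,844.
Unemployed = 0.0892 × 101,844 ≈ 9,084.

About 9,084 are unemployed.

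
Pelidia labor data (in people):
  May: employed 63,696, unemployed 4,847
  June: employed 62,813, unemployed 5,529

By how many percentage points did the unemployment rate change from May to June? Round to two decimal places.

The unemployment rate changed by +1.02 percentage points.

May: labor force = 63,696 + 4,847 = 68,543; u = 4,847/68,543 = 7.07%.
June: labor force = 62,813 + 5,529 = 68,342; u = 5,529/68,342 = 8.09%.
Change = 8.09% − 7.07% = +1.02 pp.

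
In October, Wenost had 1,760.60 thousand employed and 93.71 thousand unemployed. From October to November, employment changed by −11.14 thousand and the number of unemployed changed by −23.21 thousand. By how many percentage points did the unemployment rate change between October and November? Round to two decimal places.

The unemployment rate changed by −1.18 percentage points.

October: labor force = 1,760.60 + 93.71 = 1,854.31; u = 93.71/1,854.31 = 5.05%.
November: labor force = 1,749.46 + 70.50 = 1,819.96; u = 70.50/1,819.96 = 3.87%.
Change = 3.87% − 5.05% = −1.18 pp.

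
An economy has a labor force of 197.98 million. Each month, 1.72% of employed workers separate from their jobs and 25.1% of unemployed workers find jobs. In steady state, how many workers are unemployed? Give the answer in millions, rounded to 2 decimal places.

About 12.70 million are unemployed in steady state.

Steady-state unemployment rate u* = s/(s+f) = 1.72/(1.72+25.1) = 0.064131.
Unemployed = u* × labor force = 0.064131 × 197.98 ≈ 12.70 million.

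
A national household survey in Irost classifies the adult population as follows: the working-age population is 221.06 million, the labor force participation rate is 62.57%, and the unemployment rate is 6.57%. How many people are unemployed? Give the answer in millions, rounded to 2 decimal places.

Labor force = 0.6257 × 221.06 = 138.32 million.
Unemployed = 0.0657 × 138.32 ≈ 9.09 million.

About 9.09 million are unemployed.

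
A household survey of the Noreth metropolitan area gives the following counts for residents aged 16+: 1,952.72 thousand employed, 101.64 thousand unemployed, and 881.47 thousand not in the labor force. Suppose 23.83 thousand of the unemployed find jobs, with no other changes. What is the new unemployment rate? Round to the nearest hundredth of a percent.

Initially, labor force = 1,952.72 + 101.64 = 2,054.36 thousand, so u = 101.64/2,054.36 = 4.95%.
After the change, unemployed falls and employed rises by 23.83; labor force unchanged → E = 1,976.55, U = 77.81, labor force = 2,054.36 thousand.
New unemployment rate = 77.81 / 2,054.36 = 3.79%.

New unemployment rate ≈ 3.79%.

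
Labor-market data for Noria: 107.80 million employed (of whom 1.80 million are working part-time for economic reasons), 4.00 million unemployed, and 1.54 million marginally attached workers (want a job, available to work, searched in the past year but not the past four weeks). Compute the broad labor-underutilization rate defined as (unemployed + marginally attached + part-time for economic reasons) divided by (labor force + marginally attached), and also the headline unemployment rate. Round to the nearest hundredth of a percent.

Labor force = 107.80 + 4.00 = 111.80 million.
Numerator = 4.00 + 1.54 + 1.80 = 7.34 million.
Denominator = 111.80 + 1.54 = 113.34 million.
Broad rate = 7.34 / 113.34 = 6.48%.
Headline unemployment rate = 4.00 / 111.80 = 3.58%.

Broad underutilization rate ≈ 6.48%; headline unemployment rate ≈ 3.58%.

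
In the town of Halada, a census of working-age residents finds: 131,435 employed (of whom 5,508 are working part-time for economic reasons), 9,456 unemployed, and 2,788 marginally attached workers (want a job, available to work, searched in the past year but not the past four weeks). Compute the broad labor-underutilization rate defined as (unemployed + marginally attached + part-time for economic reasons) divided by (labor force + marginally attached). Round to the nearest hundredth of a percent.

Broad underutilization rate ≈ 12.36%.

Labor force = 131,435 + 9,456 = 140,891.
Numerator = 9,456 + 2,788 + 5,508 = 17,752.
Denominator = 140,891 + 2,788 = 143,679.
Broad rate = 17,752 / 143,679 = 12.36%.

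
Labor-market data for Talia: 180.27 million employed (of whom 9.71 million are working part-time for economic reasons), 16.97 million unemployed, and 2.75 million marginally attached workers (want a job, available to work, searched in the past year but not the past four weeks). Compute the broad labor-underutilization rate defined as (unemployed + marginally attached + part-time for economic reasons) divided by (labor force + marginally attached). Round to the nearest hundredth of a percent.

Broad underutilization rate ≈ 14.72%.

Labor force = 180.27 + 16.97 = 197.24 million.
Numerator = 16.97 + 2.75 + 9.71 = 29.43 million.
Denominator = 197.24 + 2.75 = 199.99 million.
Broad rate = 29.43 / 199.99 = 14.72%.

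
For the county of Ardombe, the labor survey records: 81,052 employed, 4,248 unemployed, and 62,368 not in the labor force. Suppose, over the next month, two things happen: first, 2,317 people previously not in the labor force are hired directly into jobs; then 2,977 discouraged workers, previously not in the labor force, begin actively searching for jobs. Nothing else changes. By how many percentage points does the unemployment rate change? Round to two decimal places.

Initially, labor force = 81,052 + 4,248 = 85,300, so u = 4,248/85,300 = 4.98%.
After the first change, employed and labor force both rise by 2,317; unemployed unchanged → E = 83,369, U = 4,248, labor force = 87,617.
After the second change, unemployed and labor force both rise by 2,977 → E = 83,369, U = 7,225, labor force = 90,594.
New unemployment rate = 7,225 / 90,594 = 7.98%.
Change = 7.98% − 4.98% = +3.00 percentage points.

The unemployment rate changes by +3.00 percentage points.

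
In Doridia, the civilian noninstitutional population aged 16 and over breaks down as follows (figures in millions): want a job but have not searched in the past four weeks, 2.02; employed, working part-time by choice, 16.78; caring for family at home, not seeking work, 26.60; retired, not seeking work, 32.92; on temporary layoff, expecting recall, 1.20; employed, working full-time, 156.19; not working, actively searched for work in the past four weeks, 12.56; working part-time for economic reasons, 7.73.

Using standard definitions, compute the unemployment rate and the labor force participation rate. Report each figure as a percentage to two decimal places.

Unemployment rate ≈ 7.08%; labor force participation rate ≈ 75.96%.

Employed = 16.78 + 156.19 + 7.73 = 180.70 million (anyone who worked, including part-time for economic reasons, counts as employed).
Unemployed = 1.20 + 12.56 = 13.76 million (jobless and actively searching, or on temporary layoff).
Labor force = 180.70 + 13.76 = 194.46 million.
Not in labor force = 2.02 + 26.60 + 32.92 = 61.54 million (those not working and not actively searching are outside the labor force — including those who want a job but have given up searching).
Civilian working-age population = 194.46 + 61.54 = 256.00 million.
Unemployment rate = 13.76 / 194.46 = 7.08%.
Labor force participation rate = 194.46 / 256.00 = 75.96%.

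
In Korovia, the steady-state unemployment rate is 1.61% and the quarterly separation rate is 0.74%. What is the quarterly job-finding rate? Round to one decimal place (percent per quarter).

From u* = s/(s+f): f = s·(1−u)/u.
f = 0.74 × (1 − 0.0161) / 0.0161 = 0.7281 / 0.0161 ≈ 45.2% per quarter.

Job-finding rate ≈ 45.2% per quarter.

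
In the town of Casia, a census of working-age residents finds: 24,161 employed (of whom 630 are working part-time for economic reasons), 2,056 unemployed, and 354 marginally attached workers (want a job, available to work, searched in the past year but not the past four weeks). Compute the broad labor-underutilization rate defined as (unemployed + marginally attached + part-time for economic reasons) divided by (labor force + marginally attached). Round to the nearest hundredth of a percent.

Labor force = 24,161 + 2,056 = 26,217.
Numerator = 2,056 + 354 + 630 = 3,040.
Denominator = 26,217 + 354 = 26,571.
Broad rate = 3,040 / 26,571 = 11.44%.

Broad underutilization rate ≈ 11.44%.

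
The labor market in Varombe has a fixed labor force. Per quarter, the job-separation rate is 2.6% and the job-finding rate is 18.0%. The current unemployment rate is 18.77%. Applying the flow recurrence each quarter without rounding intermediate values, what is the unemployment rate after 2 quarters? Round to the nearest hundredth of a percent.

With a fixed labor force, u_{t+1} = u_t + s·(1−u_t) − f·u_t = u_t·(1−s−f) + s.
Here 1−s−f = 0.794 and s = 0.026.
u_1 = 0.187700 × 0.794 + 0.026 = 0.175034.
u_2 = 0.175034 × 0.794 + 0.026 = 0.164977.

Unemployment rate after two quarters ≈ 16.50%.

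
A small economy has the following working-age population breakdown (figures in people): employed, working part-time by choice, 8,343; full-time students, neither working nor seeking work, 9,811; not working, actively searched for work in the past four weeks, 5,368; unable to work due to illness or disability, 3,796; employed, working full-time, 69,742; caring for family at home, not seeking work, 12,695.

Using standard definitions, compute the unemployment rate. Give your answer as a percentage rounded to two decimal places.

Unemployment rate ≈ 6.43%.

Employed = 8,343 + 69,742 = 78,085.
Unemployed = 5,368.
Labor force = 78,085 + 5,368 = 83,453.
Unemployment rate = 5,368 / 83,453 = 6.43%.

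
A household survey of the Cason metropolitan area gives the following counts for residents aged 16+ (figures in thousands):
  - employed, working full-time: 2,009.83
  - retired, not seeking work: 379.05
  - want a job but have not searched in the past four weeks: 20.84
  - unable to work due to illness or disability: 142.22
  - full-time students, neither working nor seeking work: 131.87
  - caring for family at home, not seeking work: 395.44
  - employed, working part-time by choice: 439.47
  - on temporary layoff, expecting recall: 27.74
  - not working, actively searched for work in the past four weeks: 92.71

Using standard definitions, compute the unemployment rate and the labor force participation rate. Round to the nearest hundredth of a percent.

Employed = 2,009.83 + 439.47 = 2,449.30 thousand.
Unemployed = 27.74 + 92.71 = 120.45 thousand (jobless and actively searching, or on temporary layoff).
Labor force = 2,449.30 + 120.45 = 2,569.75 thousand.
Not in labor force = 379.05 + 20.84 + 142.22 + 131.87 + 395.44 = 1,069.42 thousand (those not working and not actively searching are outside the labor force — including those who want a job but have given up searching).
Civilian working-age population = 2,569.75 + 1,069.42 = 3,639.17 thousand.
Unemployment rate = 120.45 / 2,569.75 = 4.69%.
Labor force participation rate = 2,569.75 / 3,639.17 = 70.61%.

Unemployment rate ≈ 4.69%; labor force participation rate ≈ 70.61%.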